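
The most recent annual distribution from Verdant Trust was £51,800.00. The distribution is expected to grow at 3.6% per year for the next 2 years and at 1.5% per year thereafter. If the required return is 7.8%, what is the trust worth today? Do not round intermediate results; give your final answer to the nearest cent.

D_1 = 53664.80000
D_2 = 55596.73280
Terminal value at year 2: TV = D_2×(1+g_2)/(r−g_2) = 56430.68379/0.063 = 895725.13956
P_0 = D_1/(1+r)^1 + D_2/(1+r)^2 + TV/(1+r)^2
    = 49781.81818 + 47842.26682 + 770792.07661 = 868416.16162

£868416.16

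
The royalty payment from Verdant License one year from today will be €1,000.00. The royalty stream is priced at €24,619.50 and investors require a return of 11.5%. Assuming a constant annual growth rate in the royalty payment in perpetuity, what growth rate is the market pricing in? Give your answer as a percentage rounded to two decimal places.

P = D₁/(r−g) ⇒ g = r − D₁/P = 0.115 − €1,000.00/€24,619.50 = 0.074382

7.44%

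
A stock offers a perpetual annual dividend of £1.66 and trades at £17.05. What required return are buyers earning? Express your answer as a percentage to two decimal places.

P = C/r ⇒ r = C/P = £1.66/£17.05 = 0.097361

9.74%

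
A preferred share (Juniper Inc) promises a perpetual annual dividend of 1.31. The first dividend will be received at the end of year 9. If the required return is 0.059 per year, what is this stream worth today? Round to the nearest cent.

Value at end of year 8: C / r = 1.31 / 0.059 = 22.2034
Discount to today: PV = 22.2034 / (1 + 0.059)^8 = 22.2034 / 1.581859 = 14.04

14.04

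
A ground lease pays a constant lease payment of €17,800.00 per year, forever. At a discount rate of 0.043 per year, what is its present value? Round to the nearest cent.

Level perpetuity: PV = C / r = €17,800.00 / 0.043 = €413,953.49

€413953.49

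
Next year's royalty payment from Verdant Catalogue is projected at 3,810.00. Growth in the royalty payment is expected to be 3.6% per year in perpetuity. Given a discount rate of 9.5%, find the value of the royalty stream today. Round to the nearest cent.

64576.27

Growing perpetuity: P = D₁ / (r − g) = 3,810.0000 / (0.095 − 0.036) = 64,576.27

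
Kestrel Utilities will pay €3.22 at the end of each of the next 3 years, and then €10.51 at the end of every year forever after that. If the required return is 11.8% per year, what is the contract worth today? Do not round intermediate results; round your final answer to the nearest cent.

PV of 3-year annuity: €3.22 × [1 − (1+0.118)^−3] / 0.118 = 7.76055
Perpetuity value at year 3: €10.51 / 0.118 = 89.06780
PV of perpetuity: 89.06780 / (1+0.118)^3 = 63.73754
Total PV = 7.76055 + 63.73754 = 71.49809

€71.50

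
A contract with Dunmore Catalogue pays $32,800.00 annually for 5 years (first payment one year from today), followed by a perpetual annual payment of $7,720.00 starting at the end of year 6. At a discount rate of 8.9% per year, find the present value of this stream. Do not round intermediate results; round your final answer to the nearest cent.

PV of 5-year annuity: $32,800.00 × [1 − (1+0.089)^−5] / 0.089 = 127912.28056
Perpetuity value at year 5: $7,720.00 / 0.089 = 86741.57303
PV of perpetuity: 86741.57303 / (1+0.089)^5 = 56635.38993
Total PV = 127912.28056 + 56635.38993 = 184547.67049

$184547.67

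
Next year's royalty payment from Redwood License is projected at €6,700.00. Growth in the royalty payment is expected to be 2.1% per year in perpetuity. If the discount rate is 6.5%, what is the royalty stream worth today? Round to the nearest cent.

Growing perpetuity: P = D₁ / (r − g) = €6,700.0000 / (0.065 − 0.021) = €152,272.73

€152272.73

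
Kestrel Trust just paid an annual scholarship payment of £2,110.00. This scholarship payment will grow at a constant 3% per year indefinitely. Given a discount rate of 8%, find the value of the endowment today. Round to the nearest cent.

D₁ = D₀ × (1 + g) = £2,110.00 × 1.03 = £2,173.3000
Growing perpetuity: P = D₁ / (r − g) = £2,173.3000 / (0.08 − 0.03) = £43,466.00

£43466.00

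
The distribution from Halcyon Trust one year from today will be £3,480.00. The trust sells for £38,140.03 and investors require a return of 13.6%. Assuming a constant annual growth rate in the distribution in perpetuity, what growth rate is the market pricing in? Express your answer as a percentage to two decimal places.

P = D₁/(r−g) ⇒ g = r − D₁/P = 0.136 − £3,480.00/£38,140.03 = 0.044757

4.48%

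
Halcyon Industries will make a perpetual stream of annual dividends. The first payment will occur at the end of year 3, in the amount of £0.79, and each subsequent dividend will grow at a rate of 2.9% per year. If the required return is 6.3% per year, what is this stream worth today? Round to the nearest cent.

£20.56

Value at end of year 2: C₁ / (r − g) = £0.79 / (0.063 − 0.029) = £23.2353
Discount to today: PV = £23.2353 / (1 + 0.063)^2 = £23.2353 / 1.129969 = £20.56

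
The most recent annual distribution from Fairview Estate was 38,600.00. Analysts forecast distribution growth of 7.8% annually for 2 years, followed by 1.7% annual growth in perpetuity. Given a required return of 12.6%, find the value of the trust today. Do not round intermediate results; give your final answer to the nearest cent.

D_1 = 41610.80000
D_2 = 44856.44240
Terminal value at year 2: TV = D_2×(1+g_2)/(r−g_2) = 45619.00192/0.109 = 418522.95340
P_0 = D_1/(1+r)^1 + D_2/(1+r)^2 + TV/(1+r)^2
    = 36954.52931 + 35379.20301 + 330097.70151 = 402431.43383

402431.43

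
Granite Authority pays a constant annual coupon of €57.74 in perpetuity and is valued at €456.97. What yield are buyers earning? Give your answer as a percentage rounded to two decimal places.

P = C/r ⇒ r = C/P = €57.74/€456.97 = 0.126354

12.64%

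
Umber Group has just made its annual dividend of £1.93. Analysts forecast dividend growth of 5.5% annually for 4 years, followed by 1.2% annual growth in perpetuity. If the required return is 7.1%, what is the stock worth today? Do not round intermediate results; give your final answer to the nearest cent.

D_1 = 2.03615
D_2 = 2.14814
D_3 = 2.26629
D_4 = 2.39093
Terminal value at year 4: TV = D_4×(1+g_2)/(r−g_2) = 2.41962/0.059 = 41.01056
P_0 = D_1/(1+r)^1 + D_2/(1+r)^2 + D_3/(1+r)^3 + D_4/(1+r)^4 + TV/(1+r)^4
    = 1.90117 + 1.87277 + 1.84479 + 1.81723 + 31.17007 = 38.60602

£38.61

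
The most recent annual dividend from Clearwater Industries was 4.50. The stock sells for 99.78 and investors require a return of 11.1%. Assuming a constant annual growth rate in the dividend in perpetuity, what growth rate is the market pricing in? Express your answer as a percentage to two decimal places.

P = D₀(1+g)/(r−g) ⇒ P(r−g) = D₀(1+g) ⇒ g(P+D₀) = P·r − D₀
g = (P·r − D₀)/(P + D₀) = (99.78×0.111 − 4.50) / (99.78 + 4.50) = 0.063057

6.31%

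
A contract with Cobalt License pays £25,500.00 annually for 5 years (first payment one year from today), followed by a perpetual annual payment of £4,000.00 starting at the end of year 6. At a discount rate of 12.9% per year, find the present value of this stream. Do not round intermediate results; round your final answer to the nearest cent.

£106813.10

PV of 5-year annuity: £25,500.00 × [1 − (1+0.129)^−5] / 0.129 = 89908.66742
Perpetuity value at year 5: £4,000.00 / 0.129 = 31007.75194
PV of perpetuity: 31007.75194 / (1+0.129)^5 = 16904.43156
Total PV = 89908.66742 + 16904.43156 = 106813.09898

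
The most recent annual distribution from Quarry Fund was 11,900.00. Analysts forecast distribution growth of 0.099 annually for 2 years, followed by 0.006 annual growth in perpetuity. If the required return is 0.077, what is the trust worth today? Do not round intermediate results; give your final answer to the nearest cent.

D_1 = 13078.10000
D_2 = 14372.83190
Terminal value at year 2: TV = D_2×(1+g_2)/(r−g_2) = 14459.06889/0.071 = 203648.85763
P_0 = D_1/(1+r)^1 + D_2/(1+r)^2 + TV/(1+r)^2
    = 12143.08264 + 12391.13075 + 175570.10612 = 200104.31951

200104.32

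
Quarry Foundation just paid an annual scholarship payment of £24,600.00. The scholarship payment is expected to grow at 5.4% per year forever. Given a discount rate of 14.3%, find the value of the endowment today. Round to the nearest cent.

£291330.34

D₁ = D₀ × (1 + g) = £24,600.00 × 1.054 = £25,928.4000
Growing perpetuity: P = D₁ / (r − g) = £25,928.4000 / (0.143 − 0.054) = £291,330.34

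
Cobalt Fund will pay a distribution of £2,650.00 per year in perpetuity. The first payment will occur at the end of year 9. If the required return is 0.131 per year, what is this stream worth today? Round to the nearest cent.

Value at end of year 8: C / r = £2,650.00 / 0.131 = £20,229.0076
Discount to today: PV = £20,229.0076 / (1 + 0.131)^8 = £20,229.0076 / 2.677323 = £7,555.68

£7555.68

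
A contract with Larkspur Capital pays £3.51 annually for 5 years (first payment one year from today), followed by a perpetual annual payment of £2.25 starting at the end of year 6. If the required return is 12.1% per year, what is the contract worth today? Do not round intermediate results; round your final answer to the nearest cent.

PV of 5-year annuity: £3.51 × [1 − (1+0.121)^−5] / 0.121 = 12.62148
Perpetuity value at year 5: £2.25 / 0.121 = 18.59504
PV of perpetuity: 18.59504 / (1+0.121)^5 = 10.50435
Total PV = 12.62148 + 10.50435 = 23.12583

£23.13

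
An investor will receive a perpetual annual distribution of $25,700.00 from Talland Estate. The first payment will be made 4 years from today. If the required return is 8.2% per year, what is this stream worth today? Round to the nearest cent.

$247421.53

Value at end of year 3: C / r = $25,700.00 / 0.082 = $313,414.6341
Discount to today: PV = $313,414.6341 / (1 + 0.082)^3 = $313,414.6341 / 1.266723 = $247,421.53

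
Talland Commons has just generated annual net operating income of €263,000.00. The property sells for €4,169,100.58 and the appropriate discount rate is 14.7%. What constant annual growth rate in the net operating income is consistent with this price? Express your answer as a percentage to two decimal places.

7.89%

P = D₀(1+g)/(r−g) ⇒ P(r−g) = D₀(1+g) ⇒ g(P+D₀) = P·r − D₀
g = (P·r − D₀)/(P + D₀) = (€4,169,100.58×0.147 − €263,000.00) / (€4,169,100.58 + €263,000.00) = 0.078937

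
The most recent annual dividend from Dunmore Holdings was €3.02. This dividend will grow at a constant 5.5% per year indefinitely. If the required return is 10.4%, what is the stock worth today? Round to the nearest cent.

€65.02

D₁ = D₀ × (1 + g) = €3.02 × 1.055 = €3.1861
Growing perpetuity: P = D₁ / (r − g) = €3.1861 / (0.104 − 0.055) = €65.02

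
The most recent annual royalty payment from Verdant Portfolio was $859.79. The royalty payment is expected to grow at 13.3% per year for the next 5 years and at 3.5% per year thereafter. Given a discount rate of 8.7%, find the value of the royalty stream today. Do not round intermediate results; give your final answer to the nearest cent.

$25930.35

D_1 = 974.14207
D_2 = 1103.70297
D_3 = 1250.49546
D_4 = 1416.81136
D_5 = 1605.24727
Terminal value at year 5: TV = D_5×(1+g_2)/(r−g_2) = 1661.43092/0.052 = 31950.59462
P_0 = D_1/(1+r)^1 + D_2/(1+r)^2 + D_3/(1+r)^3 + D_4/(1+r)^4 + D_5/(1+r)^5 + TV/(1+r)^5
    = 896.17486 + 934.09946 + 973.62897 + 1014.83130 + 1057.77724 + 21053.83547 = 25930.34729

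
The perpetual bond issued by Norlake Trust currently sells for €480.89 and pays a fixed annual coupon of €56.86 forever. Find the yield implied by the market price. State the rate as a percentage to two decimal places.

P = C/r ⇒ r = C/P = €56.86/€480.89 = 0.118239

11.82%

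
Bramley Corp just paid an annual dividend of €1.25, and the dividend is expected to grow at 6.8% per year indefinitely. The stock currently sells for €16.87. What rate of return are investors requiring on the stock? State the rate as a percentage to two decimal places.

14.71%

D₁ = €1.25 × 1.068 = €1.3350
P = D₁/(r − g) ⇒ r = D₁/P + g = €1.3350/€16.87 + 0.068 = 0.079135 + 0.068 = 0.147135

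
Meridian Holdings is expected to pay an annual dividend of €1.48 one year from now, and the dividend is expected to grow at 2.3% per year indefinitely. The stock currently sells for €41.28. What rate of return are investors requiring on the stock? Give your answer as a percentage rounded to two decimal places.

5.89%

P = D₁/(r − g) ⇒ r = D₁/P + g = €1.4800/€41.28 + 0.023 = 0.035853 + 0.023 = 0.058853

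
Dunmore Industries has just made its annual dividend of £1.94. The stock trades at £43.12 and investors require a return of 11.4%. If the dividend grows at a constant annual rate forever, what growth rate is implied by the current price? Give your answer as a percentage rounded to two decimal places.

P = D₀(1+g)/(r−g) ⇒ P(r−g) = D₀(1+g) ⇒ g(P+D₀) = P·r − D₀
g = (P·r − D₀)/(P + D₀) = (£43.12×0.114 − £1.94) / (£43.12 + £1.94) = 0.066038

6.60%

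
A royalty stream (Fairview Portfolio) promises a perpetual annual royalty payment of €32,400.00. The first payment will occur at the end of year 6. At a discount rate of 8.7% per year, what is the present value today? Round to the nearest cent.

€245401.97

Value at end of year 5: C / r = €32,400.00 / 0.087 = €372,413.7931
Discount to today: PV = €372,413.7931 / (1 + 0.087)^5 = €372,413.7931 / 1.517566 = €245,401.97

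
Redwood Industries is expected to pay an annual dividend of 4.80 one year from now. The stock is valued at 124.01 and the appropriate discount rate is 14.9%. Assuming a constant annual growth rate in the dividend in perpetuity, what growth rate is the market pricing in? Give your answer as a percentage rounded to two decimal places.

11.03%

P = D₁/(r−g) ⇒ g = r − D₁/P = 0.149 − 4.80/124.01 = 0.110293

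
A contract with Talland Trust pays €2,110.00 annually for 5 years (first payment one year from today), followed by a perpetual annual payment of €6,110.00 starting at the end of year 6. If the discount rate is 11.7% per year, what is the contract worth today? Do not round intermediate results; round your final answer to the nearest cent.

€37695.31

PV of 5-year annuity: €2,110.00 × [1 − (1+0.117)^−5] / 0.117 = 7662.94699
Perpetuity value at year 5: €6,110.00 / 0.117 = 52222.22222
PV of perpetuity: 52222.22222 / (1+0.117)^5 = 30032.36150
Total PV = 7662.94699 + 30032.36150 = 37695.30849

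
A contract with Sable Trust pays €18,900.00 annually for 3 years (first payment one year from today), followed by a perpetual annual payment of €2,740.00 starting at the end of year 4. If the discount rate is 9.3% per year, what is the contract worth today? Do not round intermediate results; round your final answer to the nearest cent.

PV of 3-year annuity: €18,900.00 × [1 − (1+0.093)^−3] / 0.093 = 47586.82866
Perpetuity value at year 3: €2,740.00 / 0.093 = 29462.36559
PV of perpetuity: 29462.36559 / (1+0.093)^3 = 22563.53435
Total PV = 47586.82866 + 22563.53435 = 70150.36301

€70150.36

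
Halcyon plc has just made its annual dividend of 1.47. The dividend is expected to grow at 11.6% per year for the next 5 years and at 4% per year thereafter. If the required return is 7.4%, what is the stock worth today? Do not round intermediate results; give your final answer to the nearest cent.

D_1 = 1.64052
D_2 = 1.83082
D_3 = 2.04320
D_4 = 2.28021
D_5 = 2.54471
Terminal value at year 5: TV = D_5×(1+g_2)/(r−g_2) = 2.64650/0.034 = 77.83819
P_0 = D_1/(1+r)^1 + D_2/(1+r)^2 + D_3/(1+r)^3 + D_4/(1+r)^4 + D_5/(1+r)^5 + TV/(1+r)^5
    = 1.52749 + 1.58722 + 1.64929 + 1.71379 + 1.78081 + 54.47175 = 62.73034

62.73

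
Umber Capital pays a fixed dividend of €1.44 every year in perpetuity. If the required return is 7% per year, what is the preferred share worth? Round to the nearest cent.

Level perpetuity: PV = C / r = €1.44 / 0.07 = €20.57

€20.57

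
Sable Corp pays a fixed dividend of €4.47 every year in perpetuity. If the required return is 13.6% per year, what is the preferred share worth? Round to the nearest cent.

€32.87

Level perpetuity: PV = C / r = €4.47 / 0.136 = €32.87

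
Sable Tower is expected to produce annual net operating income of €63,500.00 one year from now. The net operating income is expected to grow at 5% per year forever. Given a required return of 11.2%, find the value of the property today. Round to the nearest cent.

Growing perpetuity: P = D₁ / (r − g) = €63,500.0000 / (0.112 − 0.05) = €1,024,193.55

€1024193.55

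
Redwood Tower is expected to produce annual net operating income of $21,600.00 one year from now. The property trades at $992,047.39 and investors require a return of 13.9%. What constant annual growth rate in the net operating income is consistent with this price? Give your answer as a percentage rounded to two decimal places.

11.72%

P = D₁/(r−g) ⇒ g = r − D₁/P = 0.139 − $21,600.00/$992,047.39 = 0.117227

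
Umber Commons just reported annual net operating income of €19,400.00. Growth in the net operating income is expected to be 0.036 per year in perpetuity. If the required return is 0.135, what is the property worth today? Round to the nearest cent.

€203014.14

D₁ = D₀ × (1 + g) = €19,400.00 × 1.036 = €20,098.4000
Growing perpetuity: P = D₁ / (r − g) = €20,098.4000 / (0.135 − 0.036) = €203,014.14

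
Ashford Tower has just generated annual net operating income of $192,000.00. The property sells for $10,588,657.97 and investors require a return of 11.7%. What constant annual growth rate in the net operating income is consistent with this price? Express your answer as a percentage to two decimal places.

9.71%

P = D₀(1+g)/(r−g) ⇒ P(r−g) = D₀(1+g) ⇒ g(P+D₀) = P·r − D₀
g = (P·r − D₀)/(P + D₀) = ($10,588,657.97×0.117 − $192,000.00) / ($10,588,657.97 + $192,000.00) = 0.097107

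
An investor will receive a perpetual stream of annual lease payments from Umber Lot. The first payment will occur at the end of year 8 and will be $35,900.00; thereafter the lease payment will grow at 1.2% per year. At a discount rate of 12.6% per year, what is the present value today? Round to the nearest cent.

$137221.09

Value at end of year 7: C₁ / (r − g) = $35,900.00 / (0.126 − 0.012) = $314,912.2807
Discount to today: PV = $314,912.2807 / (1 + 0.126)^7 = $314,912.2807 / 2.294926 = $137,221.09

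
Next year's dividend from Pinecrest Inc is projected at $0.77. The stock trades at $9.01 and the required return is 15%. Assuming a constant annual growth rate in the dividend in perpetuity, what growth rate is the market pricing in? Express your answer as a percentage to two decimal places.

6.45%

P = D₁/(r−g) ⇒ g = r − D₁/P = 0.15 − $0.77/$9.01 = 0.064539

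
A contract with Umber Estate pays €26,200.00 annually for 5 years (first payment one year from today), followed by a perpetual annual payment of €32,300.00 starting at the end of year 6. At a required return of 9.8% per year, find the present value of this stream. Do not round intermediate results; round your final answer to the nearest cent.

PV of 5-year annuity: €26,200.00 × [1 − (1+0.098)^−5] / 0.098 = 99828.15354
Perpetuity value at year 5: €32,300.00 / 0.098 = 329591.83673
PV of perpetuity: 329591.83673 / (1+0.098)^5 = 206521.25050
Total PV = 99828.15354 + 206521.25050 = 306349.40404

€306349.40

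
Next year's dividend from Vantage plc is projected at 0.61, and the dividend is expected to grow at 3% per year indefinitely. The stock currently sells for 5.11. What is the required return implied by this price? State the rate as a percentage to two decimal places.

P = D₁/(r − g) ⇒ r = D₁/P + g = 0.6100/5.11 + 0.03 = 0.119374 + 0.03 = 0.149374

14.94%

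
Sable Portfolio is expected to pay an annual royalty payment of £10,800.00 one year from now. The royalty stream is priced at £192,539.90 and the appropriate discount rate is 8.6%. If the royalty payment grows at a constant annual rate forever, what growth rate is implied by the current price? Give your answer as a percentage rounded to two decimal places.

2.99%

P = D₁/(r−g) ⇒ g = r − D₁/P = 0.086 − £10,800.00/£192,539.90 = 0.029908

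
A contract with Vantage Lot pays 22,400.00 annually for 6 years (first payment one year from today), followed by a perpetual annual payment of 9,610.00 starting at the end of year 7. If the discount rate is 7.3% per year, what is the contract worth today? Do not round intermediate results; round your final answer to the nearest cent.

192047.34

PV of 6-year annuity: 22,400.00 × [1 − (1+0.073)^−6] / 0.073 = 105788.78350
Perpetuity value at year 6: 9,610.00 / 0.073 = 131643.83562
PV of perpetuity: 131643.83562 / (1+0.073)^6 = 86258.55841
Total PV = 105788.78350 + 86258.55841 = 192047.34191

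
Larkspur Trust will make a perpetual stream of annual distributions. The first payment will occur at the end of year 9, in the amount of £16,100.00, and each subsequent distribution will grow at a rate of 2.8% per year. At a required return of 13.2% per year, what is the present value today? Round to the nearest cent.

Value at end of year 8: C₁ / (r − g) = £16,100.00 / (0.132 − 0.028) = £154,807.6923
Discount to today: PV = £154,807.6923 / (1 + 0.132)^8 = £154,807.6923 / 2.696320 = £57,414.44

£57414.44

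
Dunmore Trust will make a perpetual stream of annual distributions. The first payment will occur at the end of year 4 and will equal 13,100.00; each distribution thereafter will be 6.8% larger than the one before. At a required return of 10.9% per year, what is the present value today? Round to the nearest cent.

Value at end of year 3: C₁ / (r − g) = 13,100.00 / (0.109 − 0.068) = 319,512.1951
Discount to today: PV = 319,512.1951 / (1 + 0.109)^3 = 319,512.1951 / 1.363938 = 234,257.12

234257.12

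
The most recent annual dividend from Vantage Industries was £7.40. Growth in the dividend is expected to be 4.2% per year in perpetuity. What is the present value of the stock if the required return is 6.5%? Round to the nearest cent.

D₁ = D₀ × (1 + g) = £7.40 × 1.042 = £7.7108
Growing perpetuity: P = D₁ / (r − g) = £7.7108 / (0.065 − 0.042) = £335.25

£335.25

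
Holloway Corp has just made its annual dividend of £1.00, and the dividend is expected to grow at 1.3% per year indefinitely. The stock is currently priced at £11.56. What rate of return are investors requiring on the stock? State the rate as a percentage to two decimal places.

10.06%

D₁ = £1.00 × 1.013 = £1.0130
P = D₁/(r − g) ⇒ r = D₁/P + g = £1.0130/£11.56 + 0.013 = 0.087630 + 0.013 = 0.100630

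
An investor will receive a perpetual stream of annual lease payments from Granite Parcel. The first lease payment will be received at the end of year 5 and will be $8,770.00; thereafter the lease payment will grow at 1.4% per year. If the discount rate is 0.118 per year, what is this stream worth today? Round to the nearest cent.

Value at end of year 4: C₁ / (r − g) = $8,770.00 / (0.118 − 0.014) = $84,326.9231
Discount to today: PV = $84,326.9231 / (1 + 0.118)^4 = $84,326.9231 / 1.562310 = $53,975.79

$53975.79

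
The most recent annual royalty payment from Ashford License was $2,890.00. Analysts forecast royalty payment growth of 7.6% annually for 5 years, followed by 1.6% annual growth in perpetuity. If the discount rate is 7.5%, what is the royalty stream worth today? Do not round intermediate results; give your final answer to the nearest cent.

$64489.06

D_1 = 3109.64000
D_2 = 3345.97264
D_3 = 3600.26656
D_4 = 3873.88682
D_5 = 4168.30222
Terminal value at year 5: TV = D_5×(1+g_2)/(r−g_2) = 4234.99505/0.059 = 71779.57717
P_0 = D_1/(1+r)^1 + D_2/(1+r)^2 + D_3/(1+r)^3 + D_4/(1+r)^4 + D_5/(1+r)^5 + TV/(1+r)^5
    = 2892.68837 + 2895.37924 + 2898.07262 + 2900.76850 + 2903.46689 + 49998.68410 = 64489.05974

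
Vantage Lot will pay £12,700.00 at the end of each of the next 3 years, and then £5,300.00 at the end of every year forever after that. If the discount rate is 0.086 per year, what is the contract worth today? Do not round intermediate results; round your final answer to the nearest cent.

£80493.83

PV of 3-year annuity: £12,700.00 × [1 − (1+0.086)^−3] / 0.086 = 32378.00618
Perpetuity value at year 3: £5,300.00 / 0.086 = 61627.90698
PV of perpetuity: 61627.90698 / (1+0.086)^3 = 48115.82566
Total PV = 32378.00618 + 48115.82566 = 80493.83184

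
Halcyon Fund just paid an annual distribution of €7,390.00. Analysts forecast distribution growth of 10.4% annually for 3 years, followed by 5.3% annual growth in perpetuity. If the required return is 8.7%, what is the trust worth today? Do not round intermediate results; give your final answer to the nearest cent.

€262650.45

D_1 = 8158.56000
D_2 = 9007.05024
D_3 = 9943.78346
Terminal value at year 3: TV = D_3×(1+g_2)/(r−g_2) = 10470.80399/0.034 = 307964.82319
P_0 = D_1/(1+r)^1 + D_2/(1+r)^2 + D_3/(1+r)^3 + TV/(1+r)^3
    = 7505.57498 + 7622.95747 + 7742.17576 + 239779.73752 = 262650.44574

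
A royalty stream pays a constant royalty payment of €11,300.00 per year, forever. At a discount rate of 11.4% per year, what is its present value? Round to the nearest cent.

€99122.81

Level perpetuity: PV = C / r = €11,300.00 / 0.114 = €99,122.81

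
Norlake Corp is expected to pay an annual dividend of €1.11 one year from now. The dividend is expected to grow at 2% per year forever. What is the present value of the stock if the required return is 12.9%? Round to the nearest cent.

€10.18

Growing perpetuity: P = D₁ / (r − g) = €1.1100 / (0.129 − 0.02) = €10.18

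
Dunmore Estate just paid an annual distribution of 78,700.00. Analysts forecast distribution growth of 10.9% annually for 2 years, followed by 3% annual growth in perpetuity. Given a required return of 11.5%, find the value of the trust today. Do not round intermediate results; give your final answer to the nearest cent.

1099554.63

D_1 = 87278.30000
D_2 = 96791.63470
Terminal value at year 2: TV = D_2×(1+g_2)/(r−g_2) = 99695.38374/0.085 = 1172886.86754
P_0 = D_1/(1+r)^1 + D_2/(1+r)^2 + TV/(1+r)^2
    = 78276.50224 + 77855.28340 + 943422.84586 = 1099554.63150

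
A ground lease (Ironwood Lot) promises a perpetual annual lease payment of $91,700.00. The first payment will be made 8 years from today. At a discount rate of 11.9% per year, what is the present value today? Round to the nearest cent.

Value at end of year 7: C / r = $91,700.00 / 0.119 = $770,588.2353
Discount to today: PV = $770,588.2353 / (1 + 0.119)^7 = $770,588.2353 / 2.196902 = $350,761.38

$350761.38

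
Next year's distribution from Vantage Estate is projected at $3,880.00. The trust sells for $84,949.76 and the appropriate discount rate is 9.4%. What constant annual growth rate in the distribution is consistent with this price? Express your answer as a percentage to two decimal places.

P = D₁/(r−g) ⇒ g = r − D₁/P = 0.094 − $3,880.00/$84,949.76 = 0.048326

4.83%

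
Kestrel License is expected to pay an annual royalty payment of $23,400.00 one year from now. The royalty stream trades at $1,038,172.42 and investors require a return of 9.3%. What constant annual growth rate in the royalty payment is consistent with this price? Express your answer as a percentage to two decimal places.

7.05%

P = D₁/(r−g) ⇒ g = r − D₁/P = 0.093 − $23,400.00/$1,038,172.42 = 0.070460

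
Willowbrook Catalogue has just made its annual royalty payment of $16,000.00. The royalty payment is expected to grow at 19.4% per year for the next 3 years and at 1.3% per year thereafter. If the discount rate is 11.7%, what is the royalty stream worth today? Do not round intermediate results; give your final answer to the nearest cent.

$245275.63

D_1 = 19104.00000
D_2 = 22810.17600
D_3 = 27235.35014
Terminal value at year 3: TV = D_3×(1+g_2)/(r−g_2) = 27589.40970/0.104 = 265282.78554
P_0 = D_1/(1+r)^1 + D_2/(1+r)^2 + D_3/(1+r)^3 + TV/(1+r)^3
    = 17102.95434 + 18281.94045 + 19542.19955 + 190348.53986 = 245275.63421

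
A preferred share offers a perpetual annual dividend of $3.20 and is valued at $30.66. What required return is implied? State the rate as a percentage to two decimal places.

10.44%

P = C/r ⇒ r = C/P = $3.20/$30.66 = 0.104371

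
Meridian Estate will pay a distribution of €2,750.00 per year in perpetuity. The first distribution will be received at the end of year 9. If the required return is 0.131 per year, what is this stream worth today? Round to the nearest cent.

Value at end of year 8: C / r = €2,750.00 / 0.131 = €20,992.3664
Discount to today: PV = €20,992.3664 / (1 + 0.131)^8 = €20,992.3664 / 2.677323 = €7,840.80

€7840.80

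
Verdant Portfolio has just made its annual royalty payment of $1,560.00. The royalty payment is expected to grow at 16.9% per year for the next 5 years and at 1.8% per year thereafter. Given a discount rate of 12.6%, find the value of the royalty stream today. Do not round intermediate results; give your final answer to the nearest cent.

D_1 = 1823.64000
D_2 = 2131.83516
D_3 = 2492.11530
D_4 = 2913.28279
D_5 = 3405.62758
Terminal value at year 5: TV = D_5×(1+g_2)/(r−g_2) = 3466.92888/0.108 = 32101.19329
P_0 = D_1/(1+r)^1 + D_2/(1+r)^2 + D_3/(1+r)^3 + D_4/(1+r)^4 + D_5/(1+r)^5 + TV/(1+r)^5
    = 1619.57371 + 1681.42244 + 1745.63307 + 1812.29579 + 1881.50424 + 17734.91961 = 26475.34886

$26475.35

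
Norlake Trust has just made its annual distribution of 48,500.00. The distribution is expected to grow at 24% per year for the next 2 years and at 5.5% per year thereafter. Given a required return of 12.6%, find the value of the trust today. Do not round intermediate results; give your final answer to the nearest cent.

D_1 = 60140.00000
D_2 = 74573.60000
Terminal value at year 2: TV = D_2×(1+g_2)/(r−g_2) = 78675.14800/0.071 = 1108100.67606
P_0 = D_1/(1+r)^1 + D_2/(1+r)^2 + TV/(1+r)^2
    = 53410.30195 + 58817.73927 + 873981.90048 = 986209.94171

986209.94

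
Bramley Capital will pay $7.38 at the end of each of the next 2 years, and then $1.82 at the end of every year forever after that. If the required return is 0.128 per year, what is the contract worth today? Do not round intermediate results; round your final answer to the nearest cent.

$23.52

PV of 2-year annuity: $7.38 × [1 − (1+0.128)^−2] / 0.128 = 12.34269
Perpetuity value at year 2: $1.82 / 0.128 = 14.21875
PV of perpetuity: 14.21875 / (1+0.128)^2 = 11.17489
Total PV = 12.34269 + 11.17489 = 23.51758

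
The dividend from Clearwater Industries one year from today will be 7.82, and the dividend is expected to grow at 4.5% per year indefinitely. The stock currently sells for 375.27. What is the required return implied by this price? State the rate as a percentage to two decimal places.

6.58%

P = D₁/(r − g) ⇒ r = D₁/P + g = 7.8200/375.27 + 0.045 = 0.020838 + 0.045 = 0.065838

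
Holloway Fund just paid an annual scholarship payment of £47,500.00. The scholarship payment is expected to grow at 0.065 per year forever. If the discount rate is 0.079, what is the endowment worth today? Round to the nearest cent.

D₁ = D₀ × (1 + g) = £47,500.00 × 1.065 = £50,587.5000
Growing perpetuity: P = D₁ / (r − g) = £50,587.5000 / (0.079 − 0.065) = £3,613,392.86

£3613392.86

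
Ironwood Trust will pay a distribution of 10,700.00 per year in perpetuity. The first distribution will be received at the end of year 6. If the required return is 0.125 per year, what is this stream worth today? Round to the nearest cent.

47501.92

Value at end of year 5: C / r = 10,700.00 / 0.125 = 85,600.0000
Discount to today: PV = 85,600.0000 / (1 + 0.125)^5 = 85,600.0000 / 1.802032 = 47,501.92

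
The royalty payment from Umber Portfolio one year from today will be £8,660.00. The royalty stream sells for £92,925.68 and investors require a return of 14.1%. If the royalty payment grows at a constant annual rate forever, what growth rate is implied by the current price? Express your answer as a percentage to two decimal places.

P = D₁/(r−g) ⇒ g = r − D₁/P = 0.141 − £8,660.00/£92,925.68 = 0.047807

4.78%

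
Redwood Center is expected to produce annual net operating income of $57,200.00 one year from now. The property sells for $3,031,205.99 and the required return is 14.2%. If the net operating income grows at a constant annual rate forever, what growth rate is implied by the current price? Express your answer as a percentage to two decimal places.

12.31%

P = D₁/(r−g) ⇒ g = r − D₁/P = 0.142 − $57,200.00/$3,031,205.99 = 0.123130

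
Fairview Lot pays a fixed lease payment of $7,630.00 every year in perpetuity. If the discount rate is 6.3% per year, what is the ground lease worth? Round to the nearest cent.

$121111.11

Level perpetuity: PV = C / r = $7,630.00 / 0.063 = $121,111.11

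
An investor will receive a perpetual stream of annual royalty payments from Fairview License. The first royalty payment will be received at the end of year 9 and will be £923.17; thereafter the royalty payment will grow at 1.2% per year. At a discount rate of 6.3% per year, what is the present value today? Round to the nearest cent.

£11103.13

Value at end of year 8: C₁ / (r − g) = £923.17 / (0.063 − 0.012) = £18,101.3725
Discount to today: PV = £18,101.3725 / (1 + 0.063)^8 = £18,101.3725 / 1.630295 = £11,103.13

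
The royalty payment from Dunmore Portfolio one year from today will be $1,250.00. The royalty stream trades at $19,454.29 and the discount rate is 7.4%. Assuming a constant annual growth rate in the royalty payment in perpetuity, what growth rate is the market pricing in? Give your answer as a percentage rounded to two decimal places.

0.97%

P = D₁/(r−g) ⇒ g = r − D₁/P = 0.074 − $1,250.00/$19,454.29 = 0.009747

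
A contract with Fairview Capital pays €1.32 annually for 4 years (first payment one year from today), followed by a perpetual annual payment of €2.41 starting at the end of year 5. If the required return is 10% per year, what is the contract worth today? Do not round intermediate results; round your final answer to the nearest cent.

€20.64

PV of 4-year annuity: €1.32 × [1 − (1+0.1)^−4] / 0.1 = 4.18422
Perpetuity value at year 4: €2.41 / 0.1 = 24.10000
PV of perpetuity: 24.10000 / (1+0.1)^4 = 16.46062
Total PV = 4.18422 + 16.46062 = 20.64485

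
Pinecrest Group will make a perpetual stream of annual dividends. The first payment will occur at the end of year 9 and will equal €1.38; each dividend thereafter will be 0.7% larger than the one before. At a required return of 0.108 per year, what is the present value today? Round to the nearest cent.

€6.02

Value at end of year 8: C₁ / (r − g) = €1.38 / (0.108 − 0.007) = €13.6634
Discount to today: PV = €13.6634 / (1 + 0.108)^8 = €13.6634 / 2.271528 = €6.02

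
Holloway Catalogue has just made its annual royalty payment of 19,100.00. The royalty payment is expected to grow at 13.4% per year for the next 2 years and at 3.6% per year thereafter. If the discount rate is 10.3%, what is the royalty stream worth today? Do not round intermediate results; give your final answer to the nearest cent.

351997.12

D_1 = 21659.40000
D_2 = 24561.75960
Terminal value at year 2: TV = D_2×(1+g_2)/(r−g_2) = 25445.98295/0.067 = 379790.79023
P_0 = D_1/(1+r)^1 + D_2/(1+r)^2 + TV/(1+r)^2
    = 19636.80870 + 20188.70451 + 312171.60997 = 351997.12318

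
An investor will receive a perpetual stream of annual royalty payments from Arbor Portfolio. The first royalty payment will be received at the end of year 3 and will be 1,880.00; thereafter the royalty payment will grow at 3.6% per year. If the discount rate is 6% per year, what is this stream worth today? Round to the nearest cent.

69716.39

Value at end of year 2: C₁ / (r − g) = 1,880.00 / (0.06 − 0.036) = 78,333.3333
Discount to today: PV = 78,333.3333 / (1 + 0.06)^2 = 78,333.3333 / 1.123600 = 69,716.39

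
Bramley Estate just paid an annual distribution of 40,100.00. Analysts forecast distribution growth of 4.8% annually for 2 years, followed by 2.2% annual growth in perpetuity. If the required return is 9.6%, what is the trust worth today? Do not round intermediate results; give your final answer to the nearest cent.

D_1 = 42024.80000
D_2 = 44041.99040
Terminal value at year 2: TV = D_2×(1+g_2)/(r−g_2) = 45010.91419/0.074 = 608255.59715
P_0 = D_1/(1+r)^1 + D_2/(1+r)^2 + TV/(1+r)^2
    = 38343.79562 + 36664.50530 + 506366.54619 = 581374.84711

581374.85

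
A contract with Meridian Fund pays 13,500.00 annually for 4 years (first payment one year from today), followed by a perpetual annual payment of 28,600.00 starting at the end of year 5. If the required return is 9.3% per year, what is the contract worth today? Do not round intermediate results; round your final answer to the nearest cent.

PV of 4-year annuity: 13,500.00 × [1 − (1+0.093)^−4] / 0.093 = 43449.76386
Perpetuity value at year 4: 28,600.00 / 0.093 = 307526.88172
PV of perpetuity: 307526.88172 / (1+0.093)^4 = 215477.75235
Total PV = 43449.76386 + 215477.75235 = 258927.51622

258927.52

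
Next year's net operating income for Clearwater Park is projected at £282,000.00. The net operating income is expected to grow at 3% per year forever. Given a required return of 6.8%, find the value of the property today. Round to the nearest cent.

Growing perpetuity: P = D₁ / (r − g) = £282,000.0000 / (0.068 − 0.03) = £7,421,052.63

£7421052.63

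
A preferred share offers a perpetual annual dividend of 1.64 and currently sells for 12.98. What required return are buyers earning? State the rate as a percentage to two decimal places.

P = C/r ⇒ r = C/P = 1.64/12.98 = 0.126348

12.63%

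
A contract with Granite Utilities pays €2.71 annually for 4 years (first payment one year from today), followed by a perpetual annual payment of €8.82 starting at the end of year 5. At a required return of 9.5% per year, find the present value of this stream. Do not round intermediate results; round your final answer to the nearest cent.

PV of 4-year annuity: €2.71 × [1 − (1+0.095)^−4] / 0.095 = 8.68414
Perpetuity value at year 4: €8.82 / 0.095 = 92.84211
PV of perpetuity: 92.84211 / (1+0.095)^4 = 64.57858
Total PV = 8.68414 + 64.57858 = 73.26273

€73.26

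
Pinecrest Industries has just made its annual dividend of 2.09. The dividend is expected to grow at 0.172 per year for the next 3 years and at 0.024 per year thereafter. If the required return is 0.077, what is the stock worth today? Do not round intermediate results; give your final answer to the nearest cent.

D_1 = 2.44948
D_2 = 2.87079
D_3 = 3.36457
Terminal value at year 3: TV = D_3×(1+g_2)/(r−g_2) = 3.44532/0.053 = 65.00596
P_0 = D_1/(1+r)^1 + D_2/(1+r)^2 + D_3/(1+r)^3 + TV/(1+r)^3
    = 2.27435 + 2.47497 + 2.69328 + 52.03626 = 59.47887

59.48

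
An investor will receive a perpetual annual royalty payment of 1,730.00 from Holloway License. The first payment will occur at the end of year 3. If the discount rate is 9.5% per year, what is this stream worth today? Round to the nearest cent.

15187.78

Value at end of year 2: C / r = 1,730.00 / 0.095 = 18,210.5263
Discount to today: PV = 18,210.5263 / (1 + 0.095)^2 = 18,210.5263 / 1.199025 = 15,187.78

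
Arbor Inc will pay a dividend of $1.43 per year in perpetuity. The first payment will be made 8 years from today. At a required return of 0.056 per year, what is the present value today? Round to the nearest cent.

Value at end of year 7: C / r = $1.43 / 0.056 = $25.5357
Discount to today: PV = $25.5357 / (1 + 0.056)^7 = $25.5357 / 1.464359 = $17.44

$17.44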